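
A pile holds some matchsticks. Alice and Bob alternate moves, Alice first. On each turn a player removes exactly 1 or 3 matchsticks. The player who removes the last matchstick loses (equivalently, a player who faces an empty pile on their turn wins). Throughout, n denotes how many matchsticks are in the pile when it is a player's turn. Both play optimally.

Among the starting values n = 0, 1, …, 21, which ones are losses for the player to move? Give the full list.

Build the W/L table. Terminal = W. A non-terminal position is W if it has a move to some L; otherwise it is L.
n=0: no move; the opponent has just taken the last matchstick and therefore loses → W
n=1: only reaches 0(W), which is W → L
n=2: reaches L-position 1 → W
n=3: only reaches 2(W), 0(W), all W → L
n=4: reaches L-position 3 → W
n=5: only reaches 4(W), 2(W), all W → L
n=6: reaches L-position 5 → W
n=7: only reaches 6(W), 4(W), all W → L
n=8: reaches L-position 7 → W
n=9: only reaches 8(W), 6(W), all W → L
n=10: reaches L-position 9 → W
n=11: only reaches 10(W), 8(W), all W → L
n=12: reaches L-position 11 → W
n=13: only reaches 12(W), 10(W), all W → L
n=14: reaches L-position 13 → W
n=15: only reaches 14(W), 12(W), all W → L
n=16: reaches L-position 15 → W
n=17: only reaches 16(W), 14(W), all W → L
n=18: reaches L-position 17 → W
n=19: only reaches 18(W), 16(W), all W → L
n=20: reaches L-position 19 → W
n=21: only reaches 20(W), 18(W), all W → L
Reading off the rows marked L gives the requested list; there are 11 such values of n.

1, 3, 5, 7, 9, 11, 13, 15, 17, 19, 21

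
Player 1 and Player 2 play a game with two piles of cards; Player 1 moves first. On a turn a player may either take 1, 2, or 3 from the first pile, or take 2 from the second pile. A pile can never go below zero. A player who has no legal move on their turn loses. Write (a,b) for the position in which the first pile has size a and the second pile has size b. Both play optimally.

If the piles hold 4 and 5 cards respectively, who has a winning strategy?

Player 2 wins.

Classify positions by backward induction: terminal positions (no move available) are L. From any other position, the mover wins iff some move reaches an L.
No move ever increases a pile, so every position that can arise here has a ≤ 4 and b ≤ 5; it is enough to label the cells with 0 ≤ a ≤ 4 and 0 ≤ b ≤ 5.
Every move lowers a or b (never raises either), so fill the grid row by row in increasing a, and left to right within a row: each cell's successors are then already labelled.
      b=0  b=1  b=2  b=3  b=4  b=5
a=0:    L    L    W    W    L    L
a=1:    W    W    L    L    W    W
a=2:    W    W    W    W    W    W
a=3:    W    W    W    W    W    W
a=4:    L    L    W    W    L    L
Cells with no legal move (terminal, hence L): (0,0), (0,1).
The remaining L cells, each justified by listing all of its moves:
(0,4): L (sole option (0,2)(W) is W)
(0,5): L (sole option (0,3)(W) is W)
(1,2): L (options (0,2)(W), (1,0)(W) are all W)
(1,3): L (options (0,3)(W), (1,1)(W) are all W)
(4,0): L (options (3,0)(W), (2,0)(W), (1,0)(W) are all W)
(4,1): L (options (3,1)(W), (2,1)(W), (1,1)(W) are all W)
(4,4): L (options (3,4)(W), (2,4)(W), (1,4)(W), (4,2)(W) are all W)
(4,5): L (options (3,5)(W), (2,5)(W), (1,5)(W), (4,3)(W) are all W)
Every other cell has at least one move into one of the L cells above, so it is W.
Every move from (4,5) reaches a W position, so the mover loses.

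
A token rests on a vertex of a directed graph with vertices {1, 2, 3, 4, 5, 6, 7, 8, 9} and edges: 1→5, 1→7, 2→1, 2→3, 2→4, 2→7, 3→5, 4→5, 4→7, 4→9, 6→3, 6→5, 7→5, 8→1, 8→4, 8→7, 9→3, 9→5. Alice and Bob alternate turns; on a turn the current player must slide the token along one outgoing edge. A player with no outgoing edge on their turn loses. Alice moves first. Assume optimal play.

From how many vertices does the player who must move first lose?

3

Work bottom-up. With no move the player to move loses. Otherwise the position is W if at least one move leads to an L position for the opponent, and L if every move leads to a W.
Every edge goes from a vertex to one that appears earlier in the order 5, 3, 6, 9, 7, 1, 4, 2, 8, so processing vertices in that order labels each vertex after all of its successors.
5: no outgoing edge → L
3: reaches L-position 5 → W
6: reaches L-position 5 → W
9: reaches L-position 5 → W
7: reaches L-position 5 → W
1: reaches L-position 5 → W
4: reaches L-position 5 → W
2: only reaches 4(W), 1(W), 7(W), 3(W), all W → L
8: only reaches 4(W), 1(W), 7(W), all W → L
The L vertices are 2, 5, 8; that is 3 in all.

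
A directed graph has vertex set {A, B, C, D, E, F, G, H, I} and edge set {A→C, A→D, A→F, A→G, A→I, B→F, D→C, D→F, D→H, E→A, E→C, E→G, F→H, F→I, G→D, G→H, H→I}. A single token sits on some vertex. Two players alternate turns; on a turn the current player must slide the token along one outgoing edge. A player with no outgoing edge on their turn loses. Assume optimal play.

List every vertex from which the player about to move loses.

Label each position W (a win for the player to move) or L (a loss). A position with no legal move is L; any other position is W exactly when some move reaches an L, and L when every move reaches a W.
Every edge goes from a vertex to one that appears earlier in the order I, C, H, F, D, G, A, E, B, so processing vertices in that order labels each vertex after all of its successors.
I: no outgoing edge → L
C: no outgoing edge → L
H: W (go to I, an L position)
F: W (go to I, an L position)
D: W (go to C, an L position)
G: L (options D(W), H(W) are all W)
A: W (go to G, an L position)
E: W (go to G, an L position)
B: L (sole option F(W) is W)
Reading off the rows marked L gives the requested list; there are 4 such vertices.

B, C, G, I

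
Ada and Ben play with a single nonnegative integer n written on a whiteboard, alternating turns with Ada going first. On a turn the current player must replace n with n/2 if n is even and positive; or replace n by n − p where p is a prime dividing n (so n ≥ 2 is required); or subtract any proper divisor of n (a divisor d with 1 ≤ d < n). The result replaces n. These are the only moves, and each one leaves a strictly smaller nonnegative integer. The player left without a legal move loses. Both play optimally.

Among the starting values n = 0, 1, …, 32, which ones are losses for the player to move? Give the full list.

0, 1, 4, 9, 14, 20, 26, 32

Label each position W (a win for the player to move) or L (a loss). A position with no legal move is L; any other position is W exactly when some move reaches an L, and L when every move reaches a W.
n=0: no move → L
n=1: no move → L
n=2: can move to 0, which is L ⇒ W
n=3: can move to 0, which is L ⇒ W
n=4: moves to 2(W), 3(W); every one is W ⇒ L
n=5: can move to 0, which is L ⇒ W
n=6: can move to 4, which is L ⇒ W
n=7: can move to 0, which is L ⇒ W
n=8: can move to 4, which is L ⇒ W
n=9: moves to 6(W), 8(W); every one is W ⇒ L
n=10: can move to 9, which is L ⇒ W
n=11: can move to 0, which is L ⇒ W
n=12: can move to 9, which is L ⇒ W
n=13: can move to 0, which is L ⇒ W
n=14: moves to 7(W), 12(W), 13(W); every one is W ⇒ L
n=15: can move to 14, which is L ⇒ W
n=16: can move to 14, which is L ⇒ W
n=17: can move to 0, which is L ⇒ W
n=18: can move to 9, which is L ⇒ W
n=19: can move to 0, which is L ⇒ W
n=20: moves to 10(W), 15(W), 16(W), 18(W), 19(W); every one is W ⇒ L
n=21: can move to 14, which is L ⇒ W
n=22: can move to 20, which is L ⇒ W
n=23: can move to 0, which is L ⇒ W
n=24: can move to 20, which is L ⇒ W
n=25: can move to 20, which is L ⇒ W
n=26: moves to 13(W), 24(W), 25(W); every one is W ⇒ L
n=27: can move to 26, which is L ⇒ W
n=28: can move to 14, which is L ⇒ W
n=29: can move to 0, which is L ⇒ W
n=30: can move to 20, which is L ⇒ W
n=31: can move to 0, which is L ⇒ W
n=32: moves to 16(W), 24(W), 28(W), 30(W), 31(W); every one is W ⇒ L
The losing starting values of n are exactly the entries labelled L in this table (8 of them).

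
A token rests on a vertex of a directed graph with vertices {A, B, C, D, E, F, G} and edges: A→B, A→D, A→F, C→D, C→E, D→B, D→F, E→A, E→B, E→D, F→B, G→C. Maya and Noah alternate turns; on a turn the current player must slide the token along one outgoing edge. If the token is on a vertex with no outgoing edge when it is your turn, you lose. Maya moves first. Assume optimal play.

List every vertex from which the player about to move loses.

B, C

Positions with no move are L. A position that does have a move is losing for the player to move precisely when every available move leads to a winning position for the opponent. Fill in the labels:
Every edge goes from a vertex to one that appears earlier in the order B, F, D, A, E, C, G, so processing vertices in that order labels each vertex after all of its successors.
B: no outgoing edge → L
F: W (go to B, an L position)
D: W (go to B, an L position)
A: W (go to B, an L position)
E: W (go to B, an L position)
C: L (options E(W), D(W) are all W)
G: W (go to C, an L position)
Reading off the rows marked L gives the requested list; there are 2 such vertices.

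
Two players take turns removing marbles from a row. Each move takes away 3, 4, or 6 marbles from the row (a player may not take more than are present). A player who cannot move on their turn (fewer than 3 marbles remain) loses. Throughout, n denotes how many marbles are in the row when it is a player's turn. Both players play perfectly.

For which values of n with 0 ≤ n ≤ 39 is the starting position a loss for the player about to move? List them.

Work bottom-up. With no move the player to move loses. Otherwise the position is W if at least one move leads to an L position for the opponent, and L if every move leads to a W.
n=0: no move → L
n=1: no move → L
n=2: no move → L
n=3: can move to 0, which is L ⇒ W
n=4: can move to 1, which is L ⇒ W
n=5: can move to 2, which is L ⇒ W
n=6: can move to 2, which is L ⇒ W
n=7: can move to 1, which is L ⇒ W
n=8: can move to 2, which is L ⇒ W
n=9: moves to 6(W), 5(W), 3(W); every one is W ⇒ L
n=10: moves to 7(W), 6(W), 4(W); every one is W ⇒ L
n=11: moves to 8(W), 7(W), 5(W); every one is W ⇒ L
n=12: can move to 9, which is L ⇒ W
n=13: can move to 10, which is L ⇒ W
n=14: can move to 11, which is L ⇒ W
n=15: can move to 11, which is L ⇒ W
n=16: can move to 10, which is L ⇒ W
n=17: can move to 11, which is L ⇒ W
n=18: moves to 15(W), 14(W), 12(W); every one is W ⇒ L
n=19: moves to 16(W), 15(W), 13(W); every one is W ⇒ L
n=20: moves to 17(W), 16(W), 14(W); every one is W ⇒ L
n=21: can move to 18, which is L ⇒ W
n=22: can move to 19, which is L ⇒ W
n=23: can move to 20, which is L ⇒ W
n=24: can move to 20, which is L ⇒ W
n=25: can move to 19, which is L ⇒ W
n=26: can move to 20, which is L ⇒ W
n=27: moves to 24(W), 23(W), 21(W); every one is W ⇒ L
n=28: moves to 25(W), 24(W), 22(W); every one is W ⇒ L
n=29: moves to 26(W), 25(W), 23(W); every one is W ⇒ L
n=30: can move to 27, which is L ⇒ W
n=31: can move to 28, which is L ⇒ W
n=32: can move to 29, which is L ⇒ W
n=33: can move to 29, which is L ⇒ W
n=34: can move to 28, which is L ⇒ W
n=35: can move to 29, which is L ⇒ W
n=36: moves to 33(W), 32(W), 30(W); every one is W ⇒ L
n=37: moves to 34(W), 33(W), 31(W); every one is W ⇒ L
n=38: moves to 35(W), 34(W), 32(W); every one is W ⇒ L
n=39: can move to 36, which is L ⇒ W
Reading off the rows marked L gives the requested list; there are 15 such values of n.

0, 1, 2, 9, 10, 11, 18, 19, 20, 27, 28, 29, 36, 37, 38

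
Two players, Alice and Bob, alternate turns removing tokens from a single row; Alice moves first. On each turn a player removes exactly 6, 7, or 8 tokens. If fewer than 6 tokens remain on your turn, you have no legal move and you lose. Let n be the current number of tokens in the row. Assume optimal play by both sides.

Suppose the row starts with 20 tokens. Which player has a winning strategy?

Work bottom-up. With no move the player to move loses. Otherwise the position is W if at least one move leads to an L position for the opponent, and L if every move leads to a W.
n=0: no move → L
n=1: no move → L
n=2: no move → L
n=3: no move → L
n=4: no move → L
n=5: no move → L
n=6: can move to 0, which is L ⇒ W
n=7: can move to 1, which is L ⇒ W
n=8: can move to 2, which is L ⇒ W
n=9: can move to 3, which is L ⇒ W
n=10: can move to 4, which is L ⇒ W
n=11: can move to 5, which is L ⇒ W
n=12: can move to 5, which is L ⇒ W
n=13: can move to 5, which is L ⇒ W
n=14: moves to 8(W), 7(W), 6(W); every one is W ⇒ L
n=15: moves to 9(W), 8(W), 7(W); every one is W ⇒ L
n=16: moves to 10(W), 9(W), 8(W); every one is W ⇒ L
n=17: moves to 11(W), 10(W), 9(W); every one is W ⇒ L
n=18: moves to 12(W), 11(W), 10(W); every one is W ⇒ L
n=19: moves to 13(W), 12(W), 11(W); every one is W ⇒ L
n=20: can move to 14, which is L ⇒ W
From 20 Alice can remove 6, leaving 14, reaching an L position.

Alice wins.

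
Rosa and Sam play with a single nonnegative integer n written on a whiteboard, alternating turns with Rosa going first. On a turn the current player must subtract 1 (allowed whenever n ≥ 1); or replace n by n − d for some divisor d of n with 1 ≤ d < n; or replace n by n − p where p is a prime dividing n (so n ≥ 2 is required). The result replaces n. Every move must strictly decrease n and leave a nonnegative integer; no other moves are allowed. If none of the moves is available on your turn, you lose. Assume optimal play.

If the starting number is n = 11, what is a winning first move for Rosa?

Move to 0.

Label each position W (a win for the player to move) or L (a loss). A position with no legal move is L; any other position is W exactly when some move reaches an L, and L when every move reaches a W.
n=0: no move → L
n=1: →0(L), so W
n=2: →0(L), so W
n=3: →0(L), so W
n=4: →2(W), 3(W) — all W, so L
n=5: →0(L), so W
n=6: →4(L), so W
n=7: →0(L), so W
n=8: →4(L), so W
n=9: →6(W), 8(W) — all W, so L
n=10: →9(L), so W
n=11: →0(L), so W
From 11, the L positions reachable in one move are: 0.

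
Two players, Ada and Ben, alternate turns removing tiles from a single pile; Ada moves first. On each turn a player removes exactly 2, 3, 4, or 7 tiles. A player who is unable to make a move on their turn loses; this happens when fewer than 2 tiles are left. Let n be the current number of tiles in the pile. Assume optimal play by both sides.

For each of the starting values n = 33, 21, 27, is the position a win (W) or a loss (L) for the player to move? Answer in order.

33: L, 21: W, 27: W

Use the standard recursion: the mover loses at a terminal position; elsewhere, the mover wins exactly when some move hands the opponent an L position.
n=0: no move → L
n=1: no move → L
n=2: W (go to 0, an L position)
n=3: W (go to 1, an L position)
n=4: W (go to 1, an L position)
n=5: W (go to 1, an L position)
n=6: L (options 4(W), 3(W), 2(W) are all W)
n=7: W (go to 0, an L position)
n=8: W (go to 6, an L position)
n=9: W (go to 6, an L position)
n=10: W (go to 6, an L position)
n=11: L (options 9(W), 8(W), 7(W), 4(W) are all W)
n=12: L (options 10(W), 9(W), 8(W), 5(W) are all W)
n=13: W (go to 11, an L position)
n=14: W (go to 12, an L position)
n=15: W (go to 12, an L position)
n=16: W (go to 12, an L position)
n=17: L (options 15(W), 14(W), 13(W), 10(W) are all W)
n=18: W (go to 11, an L position)
n=19: W (go to 17, an L position)
n=20: W (go to 17, an L position)
n=21: W (go to 17, an L position)
n=22: L (options 20(W), 19(W), 18(W), 15(W) are all W)
n=23: L (options 21(W), 20(W), 19(W), 16(W) are all W)
n=24: W (go to 22, an L position)
n=25: W (go to 23, an L position)
n=26: W (go to 23, an L position)
n=27: W (go to 23, an L position)
n=28: L (options 26(W), 25(W), 24(W), 21(W) are all W)
n=29: W (go to 22, an L position)
n=30: W (go to 28, an L position)
n=31: W (go to 28, an L position)
n=32: W (go to 28, an L position)
n=33: L (options 31(W), 30(W), 29(W), 26(W) are all W)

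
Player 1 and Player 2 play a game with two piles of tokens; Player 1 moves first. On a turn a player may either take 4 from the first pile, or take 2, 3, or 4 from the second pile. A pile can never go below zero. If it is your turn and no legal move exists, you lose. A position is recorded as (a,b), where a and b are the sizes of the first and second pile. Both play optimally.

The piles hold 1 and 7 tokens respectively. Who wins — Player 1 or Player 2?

Player 2 wins.

Label each position W (a win for the player to move) or L (a loss). A position with no legal move is L; any other position is W exactly when some move reaches an L, and L when every move reaches a W.
No move ever increases a pile, so every position that can arise here has a ≤ 1 and b ≤ 7; it is enough to label the cells with 0 ≤ a ≤ 1 and 0 ≤ b ≤ 7.
Every move lowers a or b (never raises either), so fill the grid row by row in increasing a, and left to right within a row: each cell's successors are then already labelled.
      b=0  b=1  b=2  b=3  b=4  b=5  b=6  b=7
a=0:    L    L    W    W    W    W    L    L
a=1:    L    L    W    W    W    W    L    L
Cells with no legal move (terminal, hence L): (0,0), (0,1), (1,0), (1,1).
The remaining L cells, each justified by listing all of its moves:
(0,6): L (options (0,4)(W), (0,3)(W), (0,2)(W) are all W)
(0,7): L (options (0,5)(W), (0,4)(W), (0,3)(W) are all W)
(1,6): L (options (1,4)(W), (1,3)(W), (1,2)(W) are all W)
(1,7): L (options (1,5)(W), (1,4)(W), (1,3)(W) are all W)
Every other cell has at least one move into one of the L cells above, so it is W.
The starting position (1,7) is L: whatever Player 1 does, the opponent receives a W position.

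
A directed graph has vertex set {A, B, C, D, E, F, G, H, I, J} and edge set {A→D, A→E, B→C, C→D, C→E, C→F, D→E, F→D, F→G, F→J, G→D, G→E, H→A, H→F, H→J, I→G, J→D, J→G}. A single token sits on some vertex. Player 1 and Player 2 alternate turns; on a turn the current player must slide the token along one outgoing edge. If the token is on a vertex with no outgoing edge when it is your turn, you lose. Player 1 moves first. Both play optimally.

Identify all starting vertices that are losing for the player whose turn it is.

Work bottom-up. With no move the player to move loses. Otherwise the position is W if at least one move leads to an L position for the opponent, and L if every move leads to a W.
Every edge goes from a vertex to one that appears earlier in the order E, D, G, J, A, F, C, I, B, H, so processing vertices in that order labels each vertex after all of its successors.
E: no outgoing edge → L
D: can move to E, which is L ⇒ W
G: can move to E, which is L ⇒ W
J: moves to G(W), D(W); every one is W ⇒ L
A: can move to E, which is L ⇒ W
F: can move to J, which is L ⇒ W
C: can move to E, which is L ⇒ W
I: the only move is to G(W), a W ⇒ L
B: the only move is to C(W), a W ⇒ L
H: can move to J, which is L ⇒ W
The losing starting vertices are exactly the entries labelled L in this table (4 of them).

B, E, I, J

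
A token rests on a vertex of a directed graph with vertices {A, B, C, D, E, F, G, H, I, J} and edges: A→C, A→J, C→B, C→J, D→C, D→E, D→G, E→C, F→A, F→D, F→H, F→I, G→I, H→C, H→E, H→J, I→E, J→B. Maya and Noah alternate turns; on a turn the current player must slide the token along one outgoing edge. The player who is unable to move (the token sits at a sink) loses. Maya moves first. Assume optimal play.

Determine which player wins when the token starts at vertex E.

Build the W/L table. Terminal = L. A non-terminal position is W if it has a move to some L; otherwise it is L.
Every edge goes from a vertex to one that appears earlier in the order B, J, C, A, E, I, H, G, D, F, so processing vertices in that order labels each vertex after all of its successors.
B: no outgoing edge → L
J: →B(L), so W
C: →B(L), so W
A: →C(W), J(W) — all W, so L
E: →C(W) only, which is W, so L
I: →E(L), so W
H: →E(L), so W
G: →I(W) only, which is W, so L
D: →G(L), so W
F: →A(L), so W
The starting position E is L: whatever Maya does, the opponent receives a W position.

Noah wins.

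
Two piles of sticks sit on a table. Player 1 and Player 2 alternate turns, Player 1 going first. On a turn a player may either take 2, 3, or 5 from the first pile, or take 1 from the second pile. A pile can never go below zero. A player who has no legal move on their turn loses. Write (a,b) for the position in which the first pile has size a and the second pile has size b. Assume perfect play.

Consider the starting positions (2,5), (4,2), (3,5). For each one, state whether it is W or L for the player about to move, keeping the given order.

Positions with no move are L. A position that does have a move is losing for the player to move precisely when every available move leads to a winning position for the opponent. Fill in the labels:
No move ever increases a pile, so every position that can arise here has a ≤ 4 and b ≤ 5; it is enough to label the cells with 0 ≤ a ≤ 4 and 0 ≤ b ≤ 5.
Every move lowers a or b (never raises either), so fill the grid row by row in increasing a, and left to right within a row: each cell's successors are then already labelled.
      b=0  b=1  b=2  b=3  b=4  b=5
a=0:    L    W    L    W    L    W
a=1:    L    W    L    W    L    W
a=2:    W    L    W    L    W    L
a=3:    W    L    W    L    W    L
a=4:    W    W    W    W    W    W
Cells with no legal move (terminal, hence L): (0,0), (1,0).
The remaining L cells, each justified by listing all of its moves:
(0,2): only reaches (0,1)(W), which is W → L
(0,4): only reaches (0,3)(W), which is W → L
(1,2): only reaches (1,1)(W), which is W → L
(1,4): only reaches (1,3)(W), which is W → L
(2,1): only reaches (0,1)(W), (2,0)(W), all W → L
(2,3): only reaches (0,3)(W), (2,2)(W), all W → L
(2,5): only reaches (0,5)(W), (2,4)(W), all W → L
(3,1): only reaches (1,1)(W), (0,1)(W), (3,0)(W), all W → L
(3,3): only reaches (1,3)(W), (0,3)(W), (3,2)(W), all W → L
(3,5): only reaches (1,5)(W), (0,5)(W), (3,4)(W), all W → L
Every other cell has at least one move into one of the L cells above, so it is W.
(2,5): one of the L cells justified above, so L
(4,2): the move to (1,2) reaches an L cell, so W
(3,5): one of the L cells justified above, so L

(2,5): L, (4,2): W, (3,5): L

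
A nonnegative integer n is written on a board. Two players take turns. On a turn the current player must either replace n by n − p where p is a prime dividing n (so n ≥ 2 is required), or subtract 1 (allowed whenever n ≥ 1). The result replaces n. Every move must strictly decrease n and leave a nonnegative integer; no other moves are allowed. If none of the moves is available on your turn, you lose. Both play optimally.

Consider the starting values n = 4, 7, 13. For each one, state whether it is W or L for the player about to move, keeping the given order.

Use the standard recursion: the mover loses at a terminal position; elsewhere, the mover wins exactly when some move hands the opponent an L position.
n=0: no move → L
n=1: can move to 0, which is L ⇒ W
n=2: can move to 0, which is L ⇒ W
n=3: can move to 0, which is L ⇒ W
n=4: moves to 2(W), 3(W); every one is W ⇒ L
n=5: can move to 0, which is L ⇒ W
n=6: can move to 4, which is L ⇒ W
n=7: can move to 0, which is L ⇒ W
n=8: moves to 6(W), 7(W); every one is W ⇒ L
n=9: can move to 8, which is L ⇒ W
n=10: can move to 8, which is L ⇒ W
n=11: can move to 0, which is L ⇒ W
n=12: moves to 9(W), 10(W), 11(W); every one is W ⇒ L
n=13: can move to 0, which is L ⇒ W

4: L, 7: W, 13: W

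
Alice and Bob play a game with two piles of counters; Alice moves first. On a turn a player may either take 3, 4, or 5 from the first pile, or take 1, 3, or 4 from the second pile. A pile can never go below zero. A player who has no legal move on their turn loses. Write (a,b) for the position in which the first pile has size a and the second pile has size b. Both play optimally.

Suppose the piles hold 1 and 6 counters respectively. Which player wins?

Alice wins.

Positions with no move are L. A position that does have a move is losing for the player to move precisely when every available move leads to a winning position for the opponent. Fill in the labels:
No move ever increases a pile, so every position that can arise here has a ≤ 1 and b ≤ 6; it is enough to label the cells with 0 ≤ a ≤ 1 and 0 ≤ b ≤ 6.
Every move lowers a or b (never raises either), so fill the grid row by row in increasing a, and left to right within a row: each cell's successors are then already labelled.
      b=0  b=1  b=2  b=3  b=4  b=5  b=6
a=0:    L    W    L    W    W    W    W
a=1:    L    W    L    W    W    W    W
Cells with no legal move (terminal, hence L): (0,0), (1,0).
The remaining L cells, each justified by listing all of its moves:
(0,2): →(0,1)(W) only, which is W, so L
(1,2): →(1,1)(W) only, which is W, so L
Every other cell has at least one move into one of the L cells above, so it is W.
From (1,6) Alice can move to (1,2), reaching an L position.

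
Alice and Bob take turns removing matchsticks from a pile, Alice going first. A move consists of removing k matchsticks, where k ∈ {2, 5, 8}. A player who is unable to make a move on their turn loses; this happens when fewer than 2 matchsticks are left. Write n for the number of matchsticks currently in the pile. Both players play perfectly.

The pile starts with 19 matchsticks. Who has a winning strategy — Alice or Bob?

Label each position W (a win for the player to move) or L (a loss). A position with no legal move is L; any other position is W exactly when some move reaches an L, and L when every move reaches a W.
n=0: no move → L
n=1: no move → L
n=2: reaches L-position 0 → W
n=3: reaches L-position 1 → W
n=4: only reaches 2(W), which is W → L
n=5: reaches L-position 0 → W
n=6: reaches L-position 4 → W
n=7: only reaches 5(W), 2(W), all W → L
n=8: reaches L-position 0 → W
n=9: reaches L-position 7 → W
n=10: only reaches 8(W), 5(W), 2(W), all W → L
n=11: only reaches 9(W), 6(W), 3(W), all W → L
n=12: reaches L-position 10 → W
n=13: reaches L-position 11 → W
n=14: only reaches 12(W), 9(W), 6(W), all W → L
n=15: reaches L-position 10 → W
n=16: reaches L-position 14 → W
n=17: only reaches 15(W), 12(W), 9(W), all W → L
n=18: reaches L-position 10 → W
n=19: reaches L-position 17 → W
The starting position 19 is W: Alice should remove 2, leaving 17, handing over an L position.

Alice wins.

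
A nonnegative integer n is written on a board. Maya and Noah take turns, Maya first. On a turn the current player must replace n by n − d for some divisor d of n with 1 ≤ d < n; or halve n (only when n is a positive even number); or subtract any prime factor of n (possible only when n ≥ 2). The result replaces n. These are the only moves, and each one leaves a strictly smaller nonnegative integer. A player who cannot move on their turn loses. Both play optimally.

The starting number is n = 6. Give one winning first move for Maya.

Move to 4.

Classify positions by backward induction: terminal positions (no move available) are L. From any other position, the mover wins iff some move reaches an L.
n=0: no move → L
n=1: no move → L
n=2: W (go to 0, an L position)
n=3: W (go to 0, an L position)
n=4: L (options 2(W), 3(W) are all W)
n=5: W (go to 0, an L position)
n=6: W (go to 4, an L position)
From 6, the L positions reachable in one move are: 4.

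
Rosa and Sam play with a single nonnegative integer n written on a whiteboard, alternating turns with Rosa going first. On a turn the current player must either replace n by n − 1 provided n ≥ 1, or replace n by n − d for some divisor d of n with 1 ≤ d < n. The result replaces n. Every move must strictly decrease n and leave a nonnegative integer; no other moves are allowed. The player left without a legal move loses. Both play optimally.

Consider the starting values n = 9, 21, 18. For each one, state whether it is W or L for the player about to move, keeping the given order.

Positions with no move are L. A position that does have a move is losing for the player to move precisely when every available move leads to a winning position for the opponent. Fill in the labels:
n=0: no move → L
n=1: W (go to 0, an L position)
n=2: L (sole option 1(W) is W)
n=3: W (go to 2, an L position)
n=4: W (go to 2, an L position)
n=5: L (sole option 4(W) is W)
n=6: W (go to 5, an L position)
n=7: L (sole option 6(W) is W)
n=8: W (go to 7, an L position)
n=9: L (options 6(W), 8(W) are all W)
n=10: W (go to 5, an L position)
n=11: L (sole option 10(W) is W)
n=12: W (go to 9, an L position)
n=13: L (sole option 12(W) is W)
n=14: W (go to 7, an L position)
n=15: L (options 10(W), 12(W), 14(W) are all W)
n=16: W (go to 15, an L position)
n=17: L (sole option 16(W) is W)
n=18: W (go to 9, an L position)
n=19: L (sole option 18(W) is W)
n=20: W (go to 15, an L position)
n=21: L (options 14(W), 18(W), 20(W) are all W)

9: L, 21: L, 18: W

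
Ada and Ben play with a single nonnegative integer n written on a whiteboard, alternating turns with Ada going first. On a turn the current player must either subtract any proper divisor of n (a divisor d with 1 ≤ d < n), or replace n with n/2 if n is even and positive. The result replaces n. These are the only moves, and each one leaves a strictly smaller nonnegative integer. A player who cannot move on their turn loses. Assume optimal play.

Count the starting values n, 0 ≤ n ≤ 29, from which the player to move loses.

Compute win/loss labels from the base case upward. A position with no move is L. Any other position is W if it can reach an L in one move, else L.
n=0: no move → L
n=1: no move → L
n=2: can move to 1, which is L ⇒ W
n=3: the only move is to 2(W), a W ⇒ L
n=4: can move to 3, which is L ⇒ W
n=5: the only move is to 4(W), a W ⇒ L
n=6: can move to 3, which is L ⇒ W
n=7: the only move is to 6(W), a W ⇒ L
n=8: can move to 7, which is L ⇒ W
n=9: moves to 6(W), 8(W); every one is W ⇒ L
n=10: can move to 5, which is L ⇒ W
n=11: the only move is to 10(W), a W ⇒ L
n=12: can move to 9, which is L ⇒ W
n=13: the only move is to 12(W), a W ⇒ L
n=14: can move to 7, which is L ⇒ W
n=15: moves to 10(W), 12(W), 14(W); every one is W ⇒ L
n=16: can move to 15, which is L ⇒ W
n=17: the only move is to 16(W), a W ⇒ L
n=18: can move to 9, which is L ⇒ W
n=19: the only move is to 18(W), a W ⇒ L
n=20: can move to 15, which is L ⇒ W
n=21: moves to 14(W), 18(W), 20(W); every one is W ⇒ L
n=22: can move to 11, which is L ⇒ W
n=23: the only move is to 22(W), a W ⇒ L
n=24: can move to 21, which is L ⇒ W
n=25: moves to 20(W), 24(W); every one is W ⇒ L
n=26: can move to 13, which is L ⇒ W
n=27: moves to 18(W), 24(W), 26(W); every one is W ⇒ L
n=28: can move to 21, which is L ⇒ W
n=29: the only move is to 28(W), a W ⇒ L
L entries with 0 ≤ n ≤ 29: n = 0, 1, 3, 5, 7, 9, 11, 13, 15, 17, 19, 21, 23, 25, 27, 29; that makes 16.

16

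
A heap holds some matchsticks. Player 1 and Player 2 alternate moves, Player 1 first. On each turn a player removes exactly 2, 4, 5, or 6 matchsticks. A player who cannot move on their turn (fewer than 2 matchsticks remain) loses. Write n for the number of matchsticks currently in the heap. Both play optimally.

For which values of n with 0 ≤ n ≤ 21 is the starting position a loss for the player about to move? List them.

0, 1, 8, 9, 16, 17

Work bottom-up. With no move the player to move loses. Otherwise the position is W if at least one move leads to an L position for the opponent, and L if every move leads to a W.
n=0: no move → L
n=1: no move → L
n=2: W (go to 0, an L position)
n=3: W (go to 1, an L position)
n=4: W (go to 0, an L position)
n=5: W (go to 1, an L position)
n=6: W (go to 1, an L position)
n=7: W (go to 1, an L position)
n=8: L (options 6(W), 4(W), 3(W), 2(W) are all W)
n=9: L (options 7(W), 5(W), 4(W), 3(W) are all W)
n=10: W (go to 8, an L position)
n=11: W (go to 9, an L position)
n=12: W (go to 8, an L position)
n=13: W (go to 9, an L position)
n=14: W (go to 9, an L position)
n=15: W (go to 9, an L position)
n=16: L (options 14(W), 12(W), 11(W), 10(W) are all W)
n=17: L (options 15(W), 13(W), 12(W), 11(W) are all W)
n=18: W (go to 16, an L position)
n=19: W (go to 17, an L position)
n=20: W (go to 16, an L position)
n=21: W (go to 17, an L position)
Reading off the rows marked L gives the requested list; there are 6 such values of n.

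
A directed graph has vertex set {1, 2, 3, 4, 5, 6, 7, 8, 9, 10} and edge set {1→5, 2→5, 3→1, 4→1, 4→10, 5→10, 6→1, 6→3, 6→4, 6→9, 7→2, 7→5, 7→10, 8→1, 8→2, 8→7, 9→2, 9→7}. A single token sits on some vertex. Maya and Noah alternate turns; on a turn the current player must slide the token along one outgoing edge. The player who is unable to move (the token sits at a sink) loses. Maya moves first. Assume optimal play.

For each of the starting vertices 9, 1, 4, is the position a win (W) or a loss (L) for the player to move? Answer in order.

9: W, 1: L, 4: W

Compute win/loss labels from the base case upward. A position with no move is L. Any other position is W if it can reach an L in one move, else L.
Every edge goes from a vertex to one that appears earlier in the order 10, 5, 1, 2, 7, 9, 8, 4, 3, 6, so processing vertices in that order labels each vertex after all of its successors.
10: no outgoing edge → L
5: can move to 10, which is L ⇒ W
1: the only move is to 5(W), a W ⇒ L
2: the only move is to 5(W), a W ⇒ L
7: can move to 2, which is L ⇒ W
9: can move to 2, which is L ⇒ W
8: can move to 2, which is L ⇒ W
4: can move to 1, which is L ⇒ W
3: can move to 1, which is L ⇒ W
6: can move to 1, which is L ⇒ W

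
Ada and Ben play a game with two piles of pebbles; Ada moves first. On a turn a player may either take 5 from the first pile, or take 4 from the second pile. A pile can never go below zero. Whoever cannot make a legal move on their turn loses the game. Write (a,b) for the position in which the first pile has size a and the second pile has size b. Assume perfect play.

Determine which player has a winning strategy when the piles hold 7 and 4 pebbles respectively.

Ben wins.

Positions with no move are L. A position that does have a move is losing for the player to move precisely when every available move leads to a winning position for the opponent. Fill in the labels:
No move ever increases a pile, so every position that can arise here has a ≤ 7 and b ≤ 4; it is enough to label the cells with 0 ≤ a ≤ 7 and 0 ≤ b ≤ 4.
Every move lowers a or b (never raises either), so fill the grid row by row in increasing a, and left to right within a row: each cell's successors are then already labelled.
      b=0  b=1  b=2  b=3  b=4
a=0:    L    L    L    L    W
a=1:    L    L    L    L    W
a=2:    L    L    L    L    W
a=3:    L    L    L    L    W
a=4:    L    L    L    L    W
a=5:    W    W    W    W    L
a=6:    W    W    W    W    L
a=7:    W    W    W    W    L
Cells with no legal move (terminal, hence L): (0,0), (0,1), (0,2), (0,3), (1,0), (1,1), (1,2), (1,3), (2,0), (2,1), (2,2), (2,3), (3,0), (3,1), (3,2), (3,3), (4,0), (4,1), (4,2), (4,3).
The remaining L cells, each justified by listing all of its moves:
(5,4): L (options (0,4)(W), (5,0)(W) are all W)
(6,4): L (options (1,4)(W), (6,0)(W) are all W)
(7,4): L (options (2,4)(W), (7,0)(W) are all W)
Every other cell has at least one move into one of the L cells above, so it is W.
Every move from (7,4) reaches a W position, so the mover loses.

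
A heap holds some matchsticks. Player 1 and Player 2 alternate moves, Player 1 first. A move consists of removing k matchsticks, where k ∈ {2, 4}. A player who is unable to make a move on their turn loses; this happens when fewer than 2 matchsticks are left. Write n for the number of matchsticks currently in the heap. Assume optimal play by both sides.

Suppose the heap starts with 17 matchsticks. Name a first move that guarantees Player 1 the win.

Label each position W (a win for the player to move) or L (a loss). A position with no legal move is L; any other position is W exactly when some move reaches an L, and L when every move reaches a W.
n=0: no move → L
n=1: no move → L
n=2: can move to 0, which is L ⇒ W
n=3: can move to 1, which is L ⇒ W
n=4: can move to 0, which is L ⇒ W
n=5: can move to 1, which is L ⇒ W
n=6: moves to 4(W), 2(W); every one is W ⇒ L
n=7: moves to 5(W), 3(W); every one is W ⇒ L
n=8: can move to 6, which is L ⇒ W
n=9: can move to 7, which is L ⇒ W
n=10: can move to 6, which is L ⇒ W
n=11: can move to 7, which is L ⇒ W
n=12: moves to 10(W), 8(W); every one is W ⇒ L
n=13: moves to 11(W), 9(W); every one is W ⇒ L
n=14: can move to 12, which is L ⇒ W
n=15: can move to 13, which is L ⇒ W
n=16: can move to 12, which is L ⇒ W
n=17: can move to 13, which is L ⇒ W
From 17, the L positions reachable in one move are: 13.

Remove 4, leaving 13.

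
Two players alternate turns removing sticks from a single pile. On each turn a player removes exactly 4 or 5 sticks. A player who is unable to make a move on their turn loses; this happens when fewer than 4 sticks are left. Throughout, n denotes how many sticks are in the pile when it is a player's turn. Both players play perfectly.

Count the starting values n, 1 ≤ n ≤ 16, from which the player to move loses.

7

Build the W/L table. Terminal = L. A non-terminal position is W if it has a move to some L; otherwise it is L.
n=0: no move → L
n=1: no move → L
n=2: no move → L
n=3: no move → L
n=4: →0(L), so W
n=5: →1(L), so W
n=6: →2(L), so W
n=7: →3(L), so W
n=8: →3(L), so W
n=9: →5(W), 4(W) — all W, so L
n=10: →6(W), 5(W) — all W, so L
n=11: →7(W), 6(W) — all W, so L
n=12: →8(W), 7(W) — all W, so L
n=13: →9(L), so W
n=14: →10(L), so W
n=15: →11(L), so W
n=16: →12(L), so W
L entries with 1 ≤ n ≤ 16 (n=0 is outside the asked range and is not counted): n = 1, 2, 3, 9, 10, 11, 12; that makes 7.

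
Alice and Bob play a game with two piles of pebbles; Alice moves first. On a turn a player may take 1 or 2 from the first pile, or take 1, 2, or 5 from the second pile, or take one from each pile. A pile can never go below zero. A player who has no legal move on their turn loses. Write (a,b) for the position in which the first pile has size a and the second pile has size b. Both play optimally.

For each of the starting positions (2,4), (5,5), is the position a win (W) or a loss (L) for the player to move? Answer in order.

(2,4): L, (5,5): W

Build the W/L table. Terminal = L. A non-terminal position is W if it has a move to some L; otherwise it is L.
No move ever increases a pile, so every position that can arise here has a ≤ 5 and b ≤ 5; it is enough to label the cells with 0 ≤ a ≤ 5 and 0 ≤ b ≤ 5.
Every move lowers a or b (never raises either), so fill the grid row by row in increasing a, and left to right within a row: each cell's successors are then already labelled.
      b=0  b=1  b=2  b=3  b=4  b=5
a=0:    L    W    W    L    W    W
a=1:    W    W    L    W    W    L
a=2:    W    L    W    W    L    W
a=3:    L    W    W    L    W    W
a=4:    W    W    L    W    W    L
a=5:    W    L    W    W    L    W
Cells with no legal move (terminal, hence L): (0,0).
The remaining L cells, each justified by listing all of its moves:
(0,3): L (options (0,2)(W), (0,1)(W) are all W)
(1,2): L (options (0,2)(W), (1,1)(W), (1,0)(W), (0,1)(W) are all W)
(1,5): L (options (0,5)(W), (1,4)(W), (1,3)(W), (1,0)(W), (0,4)(W) are all W)
(2,1): L (options (1,1)(W), (0,1)(W), (2,0)(W), (1,0)(W) are all W)
(2,4): L (options (1,4)(W), (0,4)(W), (2,3)(W), (2,2)(W), (1,3)(W) are all W)
(3,0): L (options (2,0)(W), (1,0)(W) are all W)
(3,3): L (options (2,3)(W), (1,3)(W), (3,2)(W), (3,1)(W), (2,2)(W) are all W)
(4,2): L (options (3,2)(W), (2,2)(W), (4,1)(W), (4,0)(W), (3,1)(W) are all W)
(4,5): L (options (3,5)(W), (2,5)(W), (4,4)(W), (4,3)(W), (4,0)(W), (3,4)(W) are all W)
(5,1): L (options (4,1)(W), (3,1)(W), (5,0)(W), (4,0)(W) are all W)
(5,4): L (options (4,4)(W), (3,4)(W), (5,3)(W), (5,2)(W), (4,3)(W) are all W)
Every other cell has at least one move into one of the L cells above, so it is W.
(2,4): one of the L cells justified above, so L
(5,5): the move to (4,5) reaches an L cell, so W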